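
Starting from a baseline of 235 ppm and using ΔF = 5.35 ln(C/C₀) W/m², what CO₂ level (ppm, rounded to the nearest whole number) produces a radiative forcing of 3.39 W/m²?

Set 5.35 ln(C/235) = 3.39, so ln(C/235) = 3.39/5.35 = 0.63364.
Then C/235 = e^0.63364 = 1.88446, giving C = 235 × 1.88446 = 442.85 ppm.

C ≈ 443 ppm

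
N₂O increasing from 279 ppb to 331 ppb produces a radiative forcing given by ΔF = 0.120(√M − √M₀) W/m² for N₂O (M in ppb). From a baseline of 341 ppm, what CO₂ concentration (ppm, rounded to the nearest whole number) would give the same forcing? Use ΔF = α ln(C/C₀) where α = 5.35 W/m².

C ≈ 353 ppm

N₂O forcing: 0.120 × (√331 − √279) = 0.120 × (18.1934 − 16.7033) = 0.120 × 1.4901 = 0.17881 W/m².
Set 5.35 ln(C/341) = 0.17881: ln(C/341) = 0.17881/5.35 = 0.03342, so C = 341 × e^0.03342 = 341 × 1.03398 = 352.59 ppm.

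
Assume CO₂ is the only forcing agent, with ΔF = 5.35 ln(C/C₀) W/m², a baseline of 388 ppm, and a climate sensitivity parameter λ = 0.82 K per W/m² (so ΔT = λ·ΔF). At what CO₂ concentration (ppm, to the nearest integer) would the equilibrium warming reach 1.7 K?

C ≈ 572 ppm

Required forcing: ΔF = ΔT/λ = 1.7/0.82 = 2.0732 W/m².
Then ln(C/388) = ΔF/5.35 = 2.0732/5.35 = 0.38751.
So C = 388 × e^0.38751 = 388 × 1.47331 = 571.64 ppm.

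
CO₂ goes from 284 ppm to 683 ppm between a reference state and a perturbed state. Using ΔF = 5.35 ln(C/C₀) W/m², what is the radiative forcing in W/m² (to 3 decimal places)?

CO₂: 5.35 × ln(683/284) = 5.35 × ln(2.40493) = 5.35 × 0.87752 = 4.6947 W/m².

ΔF = 4.695 W/m²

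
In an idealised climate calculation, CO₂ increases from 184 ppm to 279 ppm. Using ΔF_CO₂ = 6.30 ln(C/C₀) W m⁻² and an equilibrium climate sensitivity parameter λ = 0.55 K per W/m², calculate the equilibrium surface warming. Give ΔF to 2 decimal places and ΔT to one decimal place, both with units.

ΔF = 2.62 W/m²; ΔT = 1.4 K

CO₂: 6.30 × ln(279/184) = 6.30 × ln(1.51630) = 6.30 × 0.41627 = 2.6225 W/m².
ΔT = λ ΔF = 0.55 × 2.62 = 1.4410 K.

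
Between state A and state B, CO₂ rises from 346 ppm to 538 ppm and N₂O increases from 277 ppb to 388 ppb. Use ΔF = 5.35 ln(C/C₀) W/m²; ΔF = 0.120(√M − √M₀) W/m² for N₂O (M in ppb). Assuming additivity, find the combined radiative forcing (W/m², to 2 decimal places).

ΔF = 2.73 W/m²

CO₂: 5.35 × ln(538/346) = 5.35 × ln(1.55491) = 5.35 × 0.44142 = 2.3616 W/m².
N₂O: 0.120 × (√388 − √277) = 0.120 × (19.6977 − 16.6433) = 0.120 × 3.0544 = 0.3665 W/m².
Total ΔF = 2.3616 + 0.3665 = 2.7281 W/m².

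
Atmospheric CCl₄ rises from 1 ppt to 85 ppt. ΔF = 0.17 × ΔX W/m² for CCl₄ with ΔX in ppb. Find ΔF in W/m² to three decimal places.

ΔF = 0.014 W/m²

CCl₄: Δ = 85 − 1 = 84 ppt = 0.084 ppb; ΔF = 0.17 × 0.084 = 0.0143 W/m².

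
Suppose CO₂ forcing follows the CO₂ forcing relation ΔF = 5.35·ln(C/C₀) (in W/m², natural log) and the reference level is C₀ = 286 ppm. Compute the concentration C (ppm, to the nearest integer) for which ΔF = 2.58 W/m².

Set 5.35 ln(C/286) = 2.58, so ln(C/286) = 2.58/5.35 = 0.48224.
Then C/286 = e^0.48224 = 1.61970, giving C = 286 × 1.61970 = 463.23 ppm.

C ≈ 463 ppm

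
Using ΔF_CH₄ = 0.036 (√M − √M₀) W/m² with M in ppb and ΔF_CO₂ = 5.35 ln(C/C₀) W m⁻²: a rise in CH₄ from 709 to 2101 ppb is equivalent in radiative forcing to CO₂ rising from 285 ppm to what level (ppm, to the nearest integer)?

C ≈ 324 ppm

CH₄ forcing: 0.036 × (√2101 − √709) = 0.036 × (45.8367 − 26.6271) = 0.036 × 19.2096 = 0.69155 W/m².
Set 5.35 ln(C/285) = 0.69155: ln(C/285) = 0.69155/5.35 = 0.12926, so C = 285 × e^0.12926 = 285 × 1.13799 = 324.33 ppm.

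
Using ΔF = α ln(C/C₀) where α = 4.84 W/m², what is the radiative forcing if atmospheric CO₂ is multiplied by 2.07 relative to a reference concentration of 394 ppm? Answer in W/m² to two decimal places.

Because the forcing depends only on the ratio C/C₀, the initial concentration does not enter.
ΔF = 4.84 × ln(2.07) = 4.84 × 0.72755 = 3.5213 W/m².

ΔF = 3.52 W/m²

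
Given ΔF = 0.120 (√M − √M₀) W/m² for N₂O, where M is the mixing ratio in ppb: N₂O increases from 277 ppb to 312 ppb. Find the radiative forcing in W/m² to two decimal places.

ΔF = 0.12 W/m²

N₂O: 0.120 × (√312 − √277) = 0.120 × (17.6635 − 16.6433) = 0.120 × 1.0202 = 0.1224 W/m².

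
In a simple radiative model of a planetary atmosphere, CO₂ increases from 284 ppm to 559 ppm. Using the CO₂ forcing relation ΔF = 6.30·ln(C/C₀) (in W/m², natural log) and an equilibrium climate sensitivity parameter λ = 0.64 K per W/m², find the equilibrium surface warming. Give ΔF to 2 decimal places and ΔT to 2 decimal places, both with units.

ΔF = 4.27 W/m²; ΔT = 2.73 K

CO₂: 6.30 × ln(559/284) = 6.30 × ln(1.96831) = 6.30 × 0.67718 = 4.2662 W/m².
ΔT = λ ΔF = 0.64 × 4.27 = 2.7328 K.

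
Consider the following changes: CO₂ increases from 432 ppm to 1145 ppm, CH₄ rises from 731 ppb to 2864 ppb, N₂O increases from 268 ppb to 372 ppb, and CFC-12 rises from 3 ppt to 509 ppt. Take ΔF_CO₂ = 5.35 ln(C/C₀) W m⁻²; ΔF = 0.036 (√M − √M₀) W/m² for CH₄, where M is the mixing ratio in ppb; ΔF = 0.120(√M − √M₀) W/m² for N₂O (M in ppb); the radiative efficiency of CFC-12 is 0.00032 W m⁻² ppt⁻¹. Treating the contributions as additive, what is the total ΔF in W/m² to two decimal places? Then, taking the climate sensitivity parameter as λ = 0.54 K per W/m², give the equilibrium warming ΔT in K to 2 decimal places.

CO₂: 5.35 × ln(1145/432) = 5.35 × ln(2.65046) = 5.35 × 0.97473 = 5.2148 W/m².
CH₄: 0.036 × (√2864 − √731) = 0.036 × (53.5164 − 27.0370) = 0.036 × 26.4794 = 0.9533 W/m².
N₂O: 0.120 × (√372 − √268) = 0.120 × (19.2873 − 16.3707) = 0.120 × 2.9166 = 0.3500 W/m².
CFC-12: ΔF = 0.00032 × (509 − 3) = 0.00032 × 506 = 0.1619 W/m².
Total ΔF = 5.2148 + 0.9533 + 0.3500 + 0.1619 = 6.6800 W/m².
ΔT = λ ΔF = 0.54 × 6.68 = 3.6072 K.

ΔF = 6.68 W/m²; ΔT = 3.61 K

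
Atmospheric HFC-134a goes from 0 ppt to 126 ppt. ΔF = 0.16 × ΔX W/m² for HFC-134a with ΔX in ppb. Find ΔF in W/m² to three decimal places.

HFC-134a: Δ = 126 − 0 = 126 ppt = 0.126 ppb; ΔF = 0.16 × 0.126 = 0.0202 W/m².

ΔF = 0.020 W/m²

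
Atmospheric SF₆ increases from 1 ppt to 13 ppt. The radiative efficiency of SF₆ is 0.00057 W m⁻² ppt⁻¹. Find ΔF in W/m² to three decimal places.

SF₆: ΔF = 0.00057 × (13 − 1) = 0.00057 × 12 = 0.0068 W/m².

ΔF = 0.007 W/m²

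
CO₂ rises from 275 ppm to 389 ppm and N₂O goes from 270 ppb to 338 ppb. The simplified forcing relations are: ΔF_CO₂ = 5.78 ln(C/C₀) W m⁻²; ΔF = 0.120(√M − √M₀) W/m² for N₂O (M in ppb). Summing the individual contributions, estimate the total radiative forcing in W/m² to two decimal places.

ΔF = 2.24 W/m²

CO₂: 5.78 × ln(389/275) = 5.78 × ln(1.41455) = 5.78 × 0.34681 = 2.0046 W/m².
N₂O: 0.120 × (√338 − √270) = 0.120 × (18.3848 − 16.4317) = 0.120 × 1.9531 = 0.2344 W/m².
Total ΔF = 2.0046 + 0.2344 = 2.2390 W/m².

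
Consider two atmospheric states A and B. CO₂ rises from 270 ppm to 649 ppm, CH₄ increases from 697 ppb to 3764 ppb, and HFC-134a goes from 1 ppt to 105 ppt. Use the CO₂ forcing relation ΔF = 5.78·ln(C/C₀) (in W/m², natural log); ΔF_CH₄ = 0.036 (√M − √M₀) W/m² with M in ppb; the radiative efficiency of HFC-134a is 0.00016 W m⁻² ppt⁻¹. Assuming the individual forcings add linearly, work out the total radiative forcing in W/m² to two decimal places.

ΔF = 6.34 W/m²

CO₂: 5.78 × ln(649/270) = 5.78 × ln(2.40370) = 5.78 × 0.87701 = 5.0691 W/m².
CH₄: 0.036 × (√3764 − √697) = 0.036 × (61.3514 − 26.4008) = 0.036 × 34.9506 = 1.2582 W/m².
HFC-134a: ΔF = 0.00016 × (105 − 1) = 0.00016 × 104 = 0.0166 W/m².
Total ΔF = 5.0691 + 1.2582 + 0.0166 = 6.3439 W/m².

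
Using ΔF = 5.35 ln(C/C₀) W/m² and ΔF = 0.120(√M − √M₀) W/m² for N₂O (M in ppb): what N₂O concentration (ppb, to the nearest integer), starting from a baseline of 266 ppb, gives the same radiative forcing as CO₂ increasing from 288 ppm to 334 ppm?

M ≈ 525 ppb

CO₂ forcing: 5.35 × ln(334/288) = 5.35 × 0.148181 = 0.79277 W/m².
Set 0.120(√M − √266) = 0.79277: √M = 0.79277/0.120 + √266 = 6.6064 + 16.3095 = 22.9159.
M = (22.9159)² = 525.14 ppb.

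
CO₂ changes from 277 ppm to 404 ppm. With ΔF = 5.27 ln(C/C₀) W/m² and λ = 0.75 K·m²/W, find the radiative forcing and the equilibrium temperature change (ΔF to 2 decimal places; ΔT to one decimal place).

ΔF = 1.99 W/m²; ΔT = 1.5 K

CO₂: 5.27 × ln(404/277) = 5.27 × ln(1.45848) = 5.27 × 0.37739 = 1.9888 W/m².
ΔT = λ ΔF = 0.75 × 1.99 = 1.4925 K.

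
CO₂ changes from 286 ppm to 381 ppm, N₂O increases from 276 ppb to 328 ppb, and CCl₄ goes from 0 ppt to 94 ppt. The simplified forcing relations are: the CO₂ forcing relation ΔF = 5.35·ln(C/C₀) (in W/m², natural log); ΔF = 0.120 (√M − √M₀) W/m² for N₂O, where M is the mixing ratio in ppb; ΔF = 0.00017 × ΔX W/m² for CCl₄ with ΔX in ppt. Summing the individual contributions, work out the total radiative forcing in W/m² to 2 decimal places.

ΔF = 1.73 W/m²

CO₂: 5.35 × ln(381/286) = 5.35 × ln(1.33217) = 5.35 × 0.28681 = 1.5344 W/m².
N₂O: 0.120 × (√328 − √276) = 0.120 × (18.1108 − 16.6132) = 0.120 × 1.4976 = 0.1797 W/m².
CCl₄: ΔF = 0.00017 × (94 − 0) = 0.00017 × 94 = 0.0160 W/m².
Total ΔF = 1.5344 + 0.1797 + 0.0160 = 1.7301 W/m².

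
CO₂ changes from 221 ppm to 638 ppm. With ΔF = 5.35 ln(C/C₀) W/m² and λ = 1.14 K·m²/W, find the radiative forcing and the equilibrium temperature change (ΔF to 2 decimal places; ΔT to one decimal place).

CO₂: 5.35 × ln(638/221) = 5.35 × ln(2.88688) = 5.35 × 1.06018 = 5.6720 W/m².
ΔT = λ ΔF = 1.14 × 5.67 = 6.4638 K.

ΔF = 5.67 W/m²; ΔT = 6.5 K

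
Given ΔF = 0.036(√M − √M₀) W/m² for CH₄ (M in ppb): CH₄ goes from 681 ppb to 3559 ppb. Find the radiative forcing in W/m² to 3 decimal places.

ΔF = 1.208 W/m²

CH₄: 0.036 × (√3559 − √681) = 0.036 × (59.6574 − 26.0960) = 0.036 × 33.5614 = 1.2082 W/m².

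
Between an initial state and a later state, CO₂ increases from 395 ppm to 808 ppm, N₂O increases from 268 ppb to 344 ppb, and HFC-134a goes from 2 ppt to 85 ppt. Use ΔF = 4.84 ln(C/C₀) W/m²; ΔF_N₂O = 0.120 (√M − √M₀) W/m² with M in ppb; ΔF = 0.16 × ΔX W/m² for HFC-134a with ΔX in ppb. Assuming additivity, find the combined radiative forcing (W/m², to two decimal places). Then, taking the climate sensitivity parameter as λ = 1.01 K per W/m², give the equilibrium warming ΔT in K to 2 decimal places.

CO₂: 4.84 × ln(808/395) = 4.84 × ln(2.04557) = 4.84 × 0.71568 = 3.4639 W/m².
N₂O: 0.120 × (√344 − √268) = 0.120 × (18.5472 − 16.3707) = 0.120 × 2.1765 = 0.2612 W/m².
HFC-134a: Δ = 85 − 2 = 83 ppt = 0.083 ppb; ΔF = 0.16 × 0.083 = 0.0133 W/m².
Total ΔF = 3.4639 + 0.2612 + 0.0133 = 3.7384 W/m².
ΔT = λ ΔF = 1.01 × 3.74 = 3.7774 K.

ΔF = 3.74 W/m²; ΔT = 3.78 K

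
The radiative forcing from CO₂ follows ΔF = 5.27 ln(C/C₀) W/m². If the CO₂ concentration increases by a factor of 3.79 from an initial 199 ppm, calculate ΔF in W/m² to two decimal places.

ΔF = 7.02 W/m²

Because the forcing depends only on the ratio C/C₀, the initial concentration does not enter.
ΔF = 5.27 × ln(3.79) = 5.27 × 1.33237 = 7.0216 W/m².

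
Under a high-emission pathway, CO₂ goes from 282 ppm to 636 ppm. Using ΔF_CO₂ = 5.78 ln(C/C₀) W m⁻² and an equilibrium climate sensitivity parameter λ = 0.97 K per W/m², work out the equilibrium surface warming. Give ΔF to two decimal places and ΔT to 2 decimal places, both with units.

ΔF = 4.70 W/m²; ΔT = 4.56 K

CO₂: 5.78 × ln(636/282) = 5.78 × ln(2.25532) = 5.78 × 0.81329 = 4.7008 W/m².
ΔT = λ ΔF = 0.97 × 4.70 = 4.5590 K.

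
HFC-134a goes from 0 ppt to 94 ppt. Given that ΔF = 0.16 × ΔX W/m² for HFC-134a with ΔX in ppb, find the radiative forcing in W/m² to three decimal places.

ΔF = 0.015 W/m²

HFC-134a: Δ = 94 − 0 = 94 ppt = 0.094 ppb; ΔF = 0.16 × 0.094 = 0.0150 W/m².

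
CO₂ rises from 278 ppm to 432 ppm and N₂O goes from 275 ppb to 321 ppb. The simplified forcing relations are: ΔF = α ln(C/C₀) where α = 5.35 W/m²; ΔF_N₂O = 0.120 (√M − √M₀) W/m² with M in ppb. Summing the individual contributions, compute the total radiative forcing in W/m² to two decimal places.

ΔF = 2.52 W/m²

CO₂: 5.35 × ln(432/278) = 5.35 × ln(1.55396) = 5.35 × 0.44081 = 2.3583 W/m².
N₂O: 0.120 × (√321 − √275) = 0.120 × (17.9165 − 16.5831) = 0.120 × 1.3334 = 0.1600 W/m².
Total ΔF = 2.3583 + 0.1600 = 2.5183 W/m².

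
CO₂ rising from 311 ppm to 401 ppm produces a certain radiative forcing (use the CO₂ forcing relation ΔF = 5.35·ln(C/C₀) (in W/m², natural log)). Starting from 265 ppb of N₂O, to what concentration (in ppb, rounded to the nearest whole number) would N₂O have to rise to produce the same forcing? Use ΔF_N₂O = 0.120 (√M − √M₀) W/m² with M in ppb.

CO₂ forcing: 5.35 × ln(401/311) = 5.35 × 0.254169 = 1.35980 W/m².
Set 0.120(√M − √265) = 1.35980: √M = 1.35980/0.120 + √265 = 11.3317 + 16.2788 = 27.6105.
M = (27.6105)² = 762.34 ppb.

M ≈ 762 ppb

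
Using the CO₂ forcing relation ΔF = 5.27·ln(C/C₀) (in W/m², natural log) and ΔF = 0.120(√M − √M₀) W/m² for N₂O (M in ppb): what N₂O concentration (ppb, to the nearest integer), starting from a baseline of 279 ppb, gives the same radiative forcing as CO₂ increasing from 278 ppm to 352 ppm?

CO₂ forcing: 5.27 × ln(352/278) = 5.27 × 0.236010 = 1.24377 W/m².
Set 0.120(√M − √279) = 1.24377: √M = 1.24377/0.120 + √279 = 10.3648 + 16.7033 = 27.0681.
M = (27.0681)² = 732.68 ppb.

M ≈ 733 ppb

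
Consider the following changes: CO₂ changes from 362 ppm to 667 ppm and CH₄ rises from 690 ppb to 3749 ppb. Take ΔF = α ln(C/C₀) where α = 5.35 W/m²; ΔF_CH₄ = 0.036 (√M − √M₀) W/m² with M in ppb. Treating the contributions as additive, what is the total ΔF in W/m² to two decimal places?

CO₂: 5.35 × ln(667/362) = 5.35 × ln(1.84254) = 5.35 × 0.61115 = 3.2697 W/m².
CH₄: 0.036 × (√3749 − √690) = 0.036 × (61.2291 − 26.2679) = 0.036 × 34.9612 = 1.2586 W/m².
Total ΔF = 3.2697 + 1.2586 = 4.5283 W/m².

ΔF = 4.53 W/m²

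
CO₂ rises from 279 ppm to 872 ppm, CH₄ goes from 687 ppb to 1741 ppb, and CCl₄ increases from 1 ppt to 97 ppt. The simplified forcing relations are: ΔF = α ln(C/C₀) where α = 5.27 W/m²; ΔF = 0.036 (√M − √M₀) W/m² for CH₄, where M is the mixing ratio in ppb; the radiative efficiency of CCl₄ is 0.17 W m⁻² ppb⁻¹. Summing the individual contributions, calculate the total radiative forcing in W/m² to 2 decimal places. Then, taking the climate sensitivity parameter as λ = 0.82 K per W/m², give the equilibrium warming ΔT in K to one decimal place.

CO₂: 5.27 × ln(872/279) = 5.27 × ln(3.12545) = 5.27 × 1.13958 = 6.0056 W/m².
CH₄: 0.036 × (√1741 − √687) = 0.036 × (41.7253 − 26.2107) = 0.036 × 15.5146 = 0.5585 W/m².
CCl₄: Δ = 97 − 1 = 96 ppt = 0.096 ppb; ΔF = 0.17 × 0.096 = 0.0163 W/m².
Total ΔF = 6.0056 + 0.5585 + 0.0163 = 6.5804 W/m².
ΔT = λ ΔF = 0.82 × 6.58 = 5.3956 K.

ΔF = 6.58 W/m²; ΔT = 5.4 K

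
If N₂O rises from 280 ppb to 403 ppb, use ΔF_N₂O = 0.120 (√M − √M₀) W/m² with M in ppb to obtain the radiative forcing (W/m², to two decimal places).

ΔF = 0.40 W/m²

N₂O: 0.120 × (√403 − √280) = 0.120 × (20.0749 − 16.7332) = 0.120 × 3.3417 = 0.4010 W/m².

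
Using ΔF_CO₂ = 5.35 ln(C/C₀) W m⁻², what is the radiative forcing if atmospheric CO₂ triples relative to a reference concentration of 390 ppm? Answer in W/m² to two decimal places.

ΔF = 5.35 × ln(3) = 5.35 × 1.09861 = 5.8776 W/m².

ΔF = 5.88 W/m²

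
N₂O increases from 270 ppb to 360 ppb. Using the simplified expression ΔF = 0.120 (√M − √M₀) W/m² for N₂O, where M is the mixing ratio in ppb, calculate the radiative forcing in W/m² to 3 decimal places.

N₂O: 0.120 × (√360 − √270) = 0.120 × (18.9737 − 16.4317) = 0.120 × 2.5420 = 0.3050 W/m².

ΔF = 0.305 W/m²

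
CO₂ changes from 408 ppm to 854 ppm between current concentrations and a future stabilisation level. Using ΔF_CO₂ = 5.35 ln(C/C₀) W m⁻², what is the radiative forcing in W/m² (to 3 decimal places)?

CO₂: 5.35 × ln(854/408) = 5.35 × ln(2.09314) = 5.35 × 0.73867 = 3.9519 W/m².

ΔF = 3.952 W/m²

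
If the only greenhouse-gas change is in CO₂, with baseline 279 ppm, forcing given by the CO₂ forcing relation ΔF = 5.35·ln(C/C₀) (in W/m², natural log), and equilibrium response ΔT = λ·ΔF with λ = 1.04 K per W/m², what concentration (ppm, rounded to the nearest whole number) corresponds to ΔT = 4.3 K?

C ≈ 604 ppm

Required forcing: ΔF = ΔT/λ = 4.3/1.04 = 4.1346 W/m².
Then ln(C/279) = ΔF/5.35 = 4.1346/5.35 = 0.77282.
So C = 279 × e^0.77282 = 279 × 2.16587 = 604.28 ppm.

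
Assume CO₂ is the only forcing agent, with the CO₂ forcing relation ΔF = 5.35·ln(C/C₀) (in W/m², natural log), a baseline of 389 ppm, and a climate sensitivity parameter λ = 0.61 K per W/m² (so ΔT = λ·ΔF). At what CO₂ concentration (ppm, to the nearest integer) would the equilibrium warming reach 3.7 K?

C ≈ 1209 ppm

Required forcing: ΔF = ΔT/λ = 3.7/0.61 = 6.0656 W/m².
Then ln(C/389) = ΔF/5.35 = 6.0656/5.35 = 1.13376.
So C = 389 × e^1.13376 = 389 × 3.10732 = 1208.75 ppm.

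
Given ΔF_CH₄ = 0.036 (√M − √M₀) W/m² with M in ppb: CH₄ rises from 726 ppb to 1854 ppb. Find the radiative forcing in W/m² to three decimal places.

CH₄: 0.036 × (√1854 − √726) = 0.036 × (43.0581 − 26.9444) = 0.036 × 16.1137 = 0.5801 W/m².

ΔF = 0.580 W/m²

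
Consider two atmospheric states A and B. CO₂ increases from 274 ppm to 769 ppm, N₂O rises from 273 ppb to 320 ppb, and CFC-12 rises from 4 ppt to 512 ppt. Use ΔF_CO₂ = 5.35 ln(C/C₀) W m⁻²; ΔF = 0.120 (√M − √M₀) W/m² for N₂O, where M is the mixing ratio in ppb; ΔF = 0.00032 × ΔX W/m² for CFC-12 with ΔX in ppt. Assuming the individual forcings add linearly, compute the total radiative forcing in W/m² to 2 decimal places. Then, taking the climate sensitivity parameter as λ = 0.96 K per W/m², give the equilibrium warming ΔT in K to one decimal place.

ΔF = 5.85 W/m²; ΔT = 5.6 K

CO₂: 5.35 × ln(769/274) = 5.35 × ln(2.80657) = 5.35 × 1.03196 = 5.5210 W/m².
N₂O: 0.120 × (√320 − √273) = 0.120 × (17.8885 − 16.5227) = 0.120 × 1.3658 = 0.1639 W/m².
CFC-12: ΔF = 0.00032 × (512 − 4) = 0.00032 × 508 = 0.1626 W/m².
Total ΔF = 5.5210 + 0.1639 + 0.1626 = 5.8475 W/m².
ΔT = λ ΔF = 0.96 × 5.85 = 5.6160 K.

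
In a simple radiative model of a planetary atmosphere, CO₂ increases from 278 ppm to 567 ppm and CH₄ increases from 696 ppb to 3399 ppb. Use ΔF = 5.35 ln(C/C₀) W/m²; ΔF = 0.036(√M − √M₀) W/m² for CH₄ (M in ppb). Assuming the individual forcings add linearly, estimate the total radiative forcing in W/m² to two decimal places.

CO₂: 5.35 × ln(567/278) = 5.35 × ln(2.03957) = 5.35 × 0.71274 = 3.8132 W/m².
CH₄: 0.036 × (√3399 − √696) = 0.036 × (58.3009 − 26.3818) = 0.036 × 31.9191 = 1.1491 W/m².
Total ΔF = 3.8132 + 1.1491 = 4.9623 W/m².

ΔF = 4.96 W/m²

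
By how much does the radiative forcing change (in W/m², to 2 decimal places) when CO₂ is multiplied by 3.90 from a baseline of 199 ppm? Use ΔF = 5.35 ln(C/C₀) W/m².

ΔF = 7.28 W/m²

ΔF = 5.35 × ln(3.90) = 5.35 × 1.36098 = 7.2812 W/m².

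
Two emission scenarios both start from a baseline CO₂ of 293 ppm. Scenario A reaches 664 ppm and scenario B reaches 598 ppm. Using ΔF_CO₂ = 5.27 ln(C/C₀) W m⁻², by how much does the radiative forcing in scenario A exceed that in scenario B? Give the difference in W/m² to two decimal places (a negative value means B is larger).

ΔF_A − ΔF_B = 0.55 W/m²

ΔF_A = 5.27 ln(664/293) = 5.27 × 0.81811 = 4.3114 W/m².
ΔF_B = 5.27 ln(598/293) = 5.27 × 0.71342 = 3.7597 W/m².
Difference: 4.3114 − 3.7597 = 0.5517 W/m².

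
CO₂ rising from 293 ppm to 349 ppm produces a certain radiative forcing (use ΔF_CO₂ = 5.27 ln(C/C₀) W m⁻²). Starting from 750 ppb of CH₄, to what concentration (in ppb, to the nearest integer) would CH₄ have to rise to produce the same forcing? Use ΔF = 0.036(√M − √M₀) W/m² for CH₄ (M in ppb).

CO₂ forcing: 5.27 × ln(349/293) = 5.27 × 0.174899 = 0.92172 W/m².
Set 0.036(√M − √750) = 0.92172: √M = 0.92172/0.036 + √750 = 25.6033 + 27.3861 = 52.9894.
M = (52.9894)² = 2807.88 ppb.

M ≈ 2808 ppb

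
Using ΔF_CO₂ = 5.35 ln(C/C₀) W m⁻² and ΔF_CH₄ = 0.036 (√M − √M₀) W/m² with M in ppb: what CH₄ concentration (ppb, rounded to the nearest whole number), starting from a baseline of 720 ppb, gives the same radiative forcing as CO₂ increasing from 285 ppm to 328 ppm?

M ≈ 2277 ppb

CO₂ forcing: 5.35 × ln(328/285) = 5.35 × 0.140524 = 0.75180 W/m².
Set 0.036(√M − √720) = 0.75180: √M = 0.75180/0.036 + √720 = 20.8833 + 26.8328 = 47.7161.
M = (47.7161)² = 2276.83 ppb.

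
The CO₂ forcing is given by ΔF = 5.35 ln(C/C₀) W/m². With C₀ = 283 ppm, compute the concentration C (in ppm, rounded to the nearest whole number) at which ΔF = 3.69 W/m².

C ≈ 564 ppm

Set 5.35 ln(C/283) = 3.69, so ln(C/283) = 3.69/5.35 = 0.68972.
Then C/283 = e^0.68972 = 1.99316, giving C = 283 × 1.99316 = 564.06 ppm.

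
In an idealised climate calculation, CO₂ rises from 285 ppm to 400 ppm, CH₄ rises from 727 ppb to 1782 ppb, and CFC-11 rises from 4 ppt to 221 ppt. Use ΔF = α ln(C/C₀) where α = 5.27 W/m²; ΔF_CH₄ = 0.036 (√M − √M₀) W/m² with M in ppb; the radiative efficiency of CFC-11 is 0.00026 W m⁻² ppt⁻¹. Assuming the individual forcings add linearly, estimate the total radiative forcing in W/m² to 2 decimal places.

ΔF = 2.39 W/m²

CO₂: 5.27 × ln(400/285) = 5.27 × ln(1.40351) = 5.27 × 0.33898 = 1.7864 W/m².
CH₄: 0.036 × (√1782 − √727) = 0.036 × (42.2137 − 26.9629) = 0.036 × 15.2508 = 0.5490 W/m².
CFC-11: ΔF = 0.00026 × (221 − 4) = 0.00026 × 217 = 0.0564 W/m².
Total ΔF = 1.7864 + 0.5490 + 0.0564 = 2.3918 W/m².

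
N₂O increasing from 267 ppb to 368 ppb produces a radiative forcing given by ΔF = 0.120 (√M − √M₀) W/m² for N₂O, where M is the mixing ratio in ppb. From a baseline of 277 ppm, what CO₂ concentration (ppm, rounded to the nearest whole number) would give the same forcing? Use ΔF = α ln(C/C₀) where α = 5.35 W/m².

C ≈ 295 ppm

N₂O forcing: 0.120 × (√368 − √267) = 0.120 × (19.1833 − 16.3401) = 0.120 × 2.8432 = 0.34118 W/m².
Set 5.35 ln(C/277) = 0.34118: ln(C/277) = 0.34118/5.35 = 0.06377, so C = 277 × e^0.06377 = 277 × 1.06585 = 295.24 ppm.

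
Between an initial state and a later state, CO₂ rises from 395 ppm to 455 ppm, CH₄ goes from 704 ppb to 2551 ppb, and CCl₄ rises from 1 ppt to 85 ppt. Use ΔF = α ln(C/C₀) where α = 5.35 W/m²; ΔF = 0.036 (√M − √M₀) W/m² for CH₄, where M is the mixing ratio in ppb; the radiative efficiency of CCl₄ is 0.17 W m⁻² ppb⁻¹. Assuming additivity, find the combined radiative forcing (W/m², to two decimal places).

CO₂: 5.35 × ln(455/395) = 5.35 × ln(1.15190) = 5.35 × 0.14141 = 0.7565 W/m².
CH₄: 0.036 × (√2551 − √704) = 0.036 × (50.5074 − 26.5330) = 0.036 × 23.9744 = 0.8631 W/m².
CCl₄: Δ = 85 − 1 = 84 ppt = 0.084 ppb; ΔF = 0.17 × 0.084 = 0.0143 W/m².
Total ΔF = 0.7565 + 0.8631 + 0.0143 = 1.6339 W/m².

ΔF = 1.63 W/m²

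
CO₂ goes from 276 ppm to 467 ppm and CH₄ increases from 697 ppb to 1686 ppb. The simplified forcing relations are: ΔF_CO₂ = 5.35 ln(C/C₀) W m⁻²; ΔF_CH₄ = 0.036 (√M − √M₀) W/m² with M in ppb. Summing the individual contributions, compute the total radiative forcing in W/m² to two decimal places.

ΔF = 3.34 W/m²

CO₂: 5.35 × ln(467/276) = 5.35 × ln(1.69203) = 5.35 × 0.52593 = 2.8137 W/m².
CH₄: 0.036 × (√1686 − √697) = 0.036 × (41.0609 − 26.4008) = 0.036 × 14.6601 = 0.5278 W/m².
Total ΔF = 2.8137 + 0.5278 = 3.3415 W/m².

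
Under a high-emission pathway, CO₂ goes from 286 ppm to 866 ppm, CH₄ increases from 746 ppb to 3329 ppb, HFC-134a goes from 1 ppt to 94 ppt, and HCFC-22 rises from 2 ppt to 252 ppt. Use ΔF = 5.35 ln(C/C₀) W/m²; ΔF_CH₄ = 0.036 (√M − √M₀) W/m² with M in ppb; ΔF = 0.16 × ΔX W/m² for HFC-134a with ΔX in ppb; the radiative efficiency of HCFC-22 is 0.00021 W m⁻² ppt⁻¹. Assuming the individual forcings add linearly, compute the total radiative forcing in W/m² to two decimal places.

CO₂: 5.35 × ln(866/286) = 5.35 × ln(3.02797) = 5.35 × 1.10789 = 5.9272 W/m².
CH₄: 0.036 × (√3329 − √746) = 0.036 × (57.6975 − 27.3130) = 0.036 × 30.3845 = 1.0938 W/m².
HFC-134a: Δ = 94 − 1 = 93 ppt = 0.093 ppb; ΔF = 0.16 × 0.093 = 0.0149 W/m².
HCFC-22: ΔF = 0.00021 × (252 − 2) = 0.00021 × 250 = 0.0525 W/m².
Total ΔF = 5.9272 + 1.0938 + 0.0149 + 0.0525 = 7.0884 W/m².

ΔF = 7.09 W/m²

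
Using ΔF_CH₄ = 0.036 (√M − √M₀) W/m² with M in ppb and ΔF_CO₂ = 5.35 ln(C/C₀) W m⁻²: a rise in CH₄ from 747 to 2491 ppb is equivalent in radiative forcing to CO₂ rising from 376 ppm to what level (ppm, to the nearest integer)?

C ≈ 438 ppm

CH₄ forcing: 0.036 × (√2491 − √747) = 0.036 × (49.9099 − 27.3313) = 0.036 × 22.5786 = 0.81283 W/m².
Set 5.35 ln(C/376) = 0.81283: ln(C/376) = 0.81283/5.35 = 0.15193, so C = 376 × e^0.15193 = 376 × 1.16408 = 437.69 ppm.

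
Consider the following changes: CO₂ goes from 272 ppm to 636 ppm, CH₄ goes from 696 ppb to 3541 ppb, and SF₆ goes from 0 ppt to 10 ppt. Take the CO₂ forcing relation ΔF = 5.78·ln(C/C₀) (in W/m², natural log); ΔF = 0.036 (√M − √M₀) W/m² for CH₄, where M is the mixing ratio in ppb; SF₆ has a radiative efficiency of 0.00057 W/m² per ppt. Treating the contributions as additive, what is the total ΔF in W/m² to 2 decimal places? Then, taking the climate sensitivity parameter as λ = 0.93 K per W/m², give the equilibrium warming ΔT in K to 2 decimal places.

ΔF = 6.11 W/m²; ΔT = 5.68 K

CO₂: 5.78 × ln(636/272) = 5.78 × ln(2.33824) = 5.78 × 0.84940 = 4.9095 W/m².
CH₄: 0.036 × (√3541 − √696) = 0.036 × (59.5063 − 26.3818) = 0.036 × 33.1245 = 1.1925 W/m².
SF₆: ΔF = 0.00057 × (10 − 0) = 0.00057 × 10 = 0.0057 W/m².
Total ΔF = 4.9095 + 1.1925 + 0.0057 = 6.1077 W/m².
ΔT = λ ΔF = 0.93 × 6.11 = 5.6823 K.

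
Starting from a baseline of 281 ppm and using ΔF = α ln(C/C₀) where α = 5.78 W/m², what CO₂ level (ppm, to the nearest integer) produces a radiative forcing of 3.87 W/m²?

C ≈ 549 ppm

Set 5.78 ln(C/281) = 3.87, so ln(C/281) = 3.87/5.78 = 0.66955.
Then C/281 = e^0.66955 = 1.95336, giving C = 281 × 1.95336 = 548.89 ppm.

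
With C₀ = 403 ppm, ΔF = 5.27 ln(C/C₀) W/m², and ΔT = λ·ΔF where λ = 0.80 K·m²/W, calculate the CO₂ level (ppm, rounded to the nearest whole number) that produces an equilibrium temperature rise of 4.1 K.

Required forcing: ΔF = ΔT/λ = 4.1/0.80 = 5.1250 W/m².
Then ln(C/403) = ΔF/5.27 = 5.1250/5.27 = 0.97249.
So C = 403 × e^0.97249 = 403 × 2.64452 = 1065.74 ppm.

C ≈ 1066 ppm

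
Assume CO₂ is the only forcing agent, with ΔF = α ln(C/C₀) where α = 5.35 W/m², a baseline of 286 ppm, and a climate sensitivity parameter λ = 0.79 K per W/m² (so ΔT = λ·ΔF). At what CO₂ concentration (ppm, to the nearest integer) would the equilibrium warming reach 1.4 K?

Required forcing: ΔF = ΔT/λ = 1.4/0.79 = 1.7722 W/m².
Then ln(C/286) = ΔF/5.35 = 1.7722/5.35 = 0.33125.
So C = 286 × e^0.33125 = 286 × 1.39271 = 398.32 ppm.

C ≈ 398 ppm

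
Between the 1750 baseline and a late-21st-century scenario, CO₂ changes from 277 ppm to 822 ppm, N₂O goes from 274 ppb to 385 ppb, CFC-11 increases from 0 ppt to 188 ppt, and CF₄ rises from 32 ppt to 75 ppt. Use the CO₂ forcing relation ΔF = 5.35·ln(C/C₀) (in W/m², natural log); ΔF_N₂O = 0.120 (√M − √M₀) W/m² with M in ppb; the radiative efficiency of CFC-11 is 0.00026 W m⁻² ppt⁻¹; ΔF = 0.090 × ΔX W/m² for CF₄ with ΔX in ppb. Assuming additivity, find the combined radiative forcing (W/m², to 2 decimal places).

CO₂: 5.35 × ln(822/277) = 5.35 × ln(2.96751) = 5.35 × 1.08772 = 5.8193 W/m².
N₂O: 0.120 × (√385 − √274) = 0.120 × (19.6214 − 16.5529) = 0.120 × 3.0685 = 0.3682 W/m².
CFC-11: ΔF = 0.00026 × (188 − 0) = 0.00026 × 188 = 0.0489 W/m².
CF₄: Δ = 75 − 32 = 43 ppt = 0.043 ppb; ΔF = 0.090 × 0.043 = 0.0039 W/m².
Total ΔF = 5.8193 + 0.3682 + 0.0489 + 0.0039 = 6.2403 W/m².

ΔF = 6.24 W/m²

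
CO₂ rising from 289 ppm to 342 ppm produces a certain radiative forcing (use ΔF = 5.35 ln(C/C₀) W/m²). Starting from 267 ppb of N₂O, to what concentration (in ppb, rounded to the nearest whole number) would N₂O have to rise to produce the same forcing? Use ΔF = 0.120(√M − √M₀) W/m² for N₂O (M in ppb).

M ≈ 569 ppb

CO₂ forcing: 5.35 × ln(342/289) = 5.35 × 0.168384 = 0.90085 W/m².
Set 0.120(√M − √267) = 0.90085: √M = 0.90085/0.120 + √267 = 7.5071 + 16.3401 = 23.8472.
M = (23.8472)² = 568.69 ppb.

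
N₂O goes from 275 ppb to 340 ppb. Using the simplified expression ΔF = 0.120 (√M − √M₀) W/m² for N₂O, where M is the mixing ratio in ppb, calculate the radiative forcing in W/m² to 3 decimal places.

N₂O: 0.120 × (√340 − √275) = 0.120 × (18.4391 − 16.5831) = 0.120 × 1.8560 = 0.2227 W/m².

ΔF = 0.223 W/m²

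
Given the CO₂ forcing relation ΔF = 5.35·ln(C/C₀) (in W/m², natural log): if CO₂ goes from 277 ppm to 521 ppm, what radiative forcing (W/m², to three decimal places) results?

ΔF = 3.380 W/m²

CO₂: 5.35 × ln(521/277) = 5.35 × ln(1.88087) = 5.35 × 0.63173 = 3.3798 W/m².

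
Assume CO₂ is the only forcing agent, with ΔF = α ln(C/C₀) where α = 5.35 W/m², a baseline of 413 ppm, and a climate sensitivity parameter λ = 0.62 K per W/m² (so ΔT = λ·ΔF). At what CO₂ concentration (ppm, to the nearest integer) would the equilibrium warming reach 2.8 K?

Required forcing: ΔF = ΔT/λ = 2.8/0.62 = 4.5161 W/m².
Then ln(C/413) = ΔF/5.35 = 4.5161/5.35 = 0.84413.
So C = 413 × e^0.84413 = 413 × 2.32595 = 960.62 ppm.

C ≈ 961 ppm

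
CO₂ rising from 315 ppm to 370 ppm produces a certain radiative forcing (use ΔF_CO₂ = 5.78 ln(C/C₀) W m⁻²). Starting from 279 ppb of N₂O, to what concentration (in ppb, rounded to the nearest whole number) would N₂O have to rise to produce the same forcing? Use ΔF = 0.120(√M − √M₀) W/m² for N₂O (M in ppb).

M ≈ 598 ppb

CO₂ forcing: 5.78 × ln(370/315) = 5.78 × 0.160930 = 0.93018 W/m².
Set 0.120(√M − √279) = 0.93018: √M = 0.93018/0.120 + √279 = 7.7515 + 16.7033 = 24.4548.
M = (24.4548)² = 598.04 ppb.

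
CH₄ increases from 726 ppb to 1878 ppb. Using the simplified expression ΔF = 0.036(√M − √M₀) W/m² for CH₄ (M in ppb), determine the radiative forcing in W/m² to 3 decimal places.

CH₄: 0.036 × (√1878 − √726) = 0.036 × (43.3359 − 26.9444) = 0.036 × 16.3915 = 0.5901 W/m².

ΔF = 0.590 W/m²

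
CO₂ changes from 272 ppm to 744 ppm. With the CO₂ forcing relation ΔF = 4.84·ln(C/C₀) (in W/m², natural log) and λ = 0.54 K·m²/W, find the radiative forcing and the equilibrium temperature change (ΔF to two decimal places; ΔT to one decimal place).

CO₂: 4.84 × ln(744/272) = 4.84 × ln(2.73529) = 4.84 × 1.00624 = 4.8702 W/m².
ΔT = λ ΔF = 0.54 × 4.87 = 2.6298 K.

ΔF = 4.87 W/m²; ΔT = 2.6 K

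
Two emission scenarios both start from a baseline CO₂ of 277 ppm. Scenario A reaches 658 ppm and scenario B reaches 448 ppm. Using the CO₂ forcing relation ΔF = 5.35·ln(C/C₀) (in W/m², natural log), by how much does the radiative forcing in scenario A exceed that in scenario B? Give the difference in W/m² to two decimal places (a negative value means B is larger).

ΔF_A = 5.35 ln(658/277) = 5.35 × 0.86519 = 4.6288 W/m².
ΔF_B = 5.35 ln(448/277) = 5.35 × 0.48078 = 2.5722 W/m².
Difference: 4.6288 − 2.5722 = 2.0566 W/m².

ΔF_A − ΔF_B = 2.06 W/m²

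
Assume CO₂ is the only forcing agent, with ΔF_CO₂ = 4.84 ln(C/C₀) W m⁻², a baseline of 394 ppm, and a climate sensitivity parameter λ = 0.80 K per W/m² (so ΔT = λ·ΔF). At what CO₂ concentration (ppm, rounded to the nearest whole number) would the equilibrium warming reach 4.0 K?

C ≈ 1107 ppm

Required forcing: ΔF = ΔT/λ = 4.0/0.80 = 5.0000 W/m².
Then ln(C/394) = ΔF/4.84 = 5.0000/4.84 = 1.03306.
So C = 394 × e^1.03306 = 394 × 2.80965 = 1107.00 ppm.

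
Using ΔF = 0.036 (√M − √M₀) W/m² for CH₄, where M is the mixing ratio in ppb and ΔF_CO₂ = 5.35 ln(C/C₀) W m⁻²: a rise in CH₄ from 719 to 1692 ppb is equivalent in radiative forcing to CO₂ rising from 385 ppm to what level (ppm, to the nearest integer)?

CH₄ forcing: 0.036 × (√1692 − √719) = 0.036 × (41.1339 − 26.8142) = 0.036 × 14.3197 = 0.51551 W/m².
Set 5.35 ln(C/385) = 0.51551: ln(C/385) = 0.51551/5.35 = 0.09636, so C = 385 × e^0.09636 = 385 × 1.10116 = 423.95 ppm.

C ≈ 424 ppm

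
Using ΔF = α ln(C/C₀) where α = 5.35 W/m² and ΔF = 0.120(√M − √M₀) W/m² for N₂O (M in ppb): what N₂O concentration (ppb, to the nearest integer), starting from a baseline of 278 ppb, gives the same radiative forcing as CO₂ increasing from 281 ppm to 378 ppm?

M ≈ 894 ppb

CO₂ forcing: 5.35 × ln(378/281) = 5.35 × 0.296540 = 1.58649 W/m².
Set 0.120(√M − √278) = 1.58649: √M = 1.58649/0.120 + √278 = 13.2208 + 16.6733 = 29.8941.
M = (29.8941)² = 893.66 ppb.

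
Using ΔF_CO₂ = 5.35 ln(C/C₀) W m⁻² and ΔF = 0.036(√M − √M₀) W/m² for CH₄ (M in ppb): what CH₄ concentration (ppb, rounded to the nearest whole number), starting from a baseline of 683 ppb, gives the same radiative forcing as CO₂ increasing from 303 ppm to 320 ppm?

M ≈ 1173 ppb

CO₂ forcing: 5.35 × ln(320/303) = 5.35 × 0.054588 = 0.29205 W/m².
Set 0.036(√M − √683) = 0.29205: √M = 0.29205/0.036 + √683 = 8.1125 + 26.1343 = 34.2468.
M = (34.2468)² = 1172.84 ppb.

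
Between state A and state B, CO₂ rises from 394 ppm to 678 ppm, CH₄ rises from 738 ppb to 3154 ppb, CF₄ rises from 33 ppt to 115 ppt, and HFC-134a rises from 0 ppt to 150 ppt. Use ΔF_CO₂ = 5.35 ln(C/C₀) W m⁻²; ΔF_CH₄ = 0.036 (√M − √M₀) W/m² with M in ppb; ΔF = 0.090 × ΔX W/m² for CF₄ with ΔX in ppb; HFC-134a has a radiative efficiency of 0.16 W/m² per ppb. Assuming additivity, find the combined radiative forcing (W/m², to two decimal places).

CO₂: 5.35 × ln(678/394) = 5.35 × ln(1.72081) = 5.35 × 0.54280 = 2.9040 W/m².
CH₄: 0.036 × (√3154 − √738) = 0.036 × (56.1605 − 27.1662) = 0.036 × 28.9943 = 1.0438 W/m².
CF₄: Δ = 115 − 33 = 82 ppt = 0.082 ppb; ΔF = 0.090 × 0.082 = 0.0074 W/m².
HFC-134a: Δ = 150 − 0 = 150 ppt = 0.150 ppb; ΔF = 0.16 × 0.150 = 0.0240 W/m².
Total ΔF = 2.9040 + 1.0438 + 0.0074 + 0.0240 = 3.9792 W/m².

ΔF = 3.98 W/m²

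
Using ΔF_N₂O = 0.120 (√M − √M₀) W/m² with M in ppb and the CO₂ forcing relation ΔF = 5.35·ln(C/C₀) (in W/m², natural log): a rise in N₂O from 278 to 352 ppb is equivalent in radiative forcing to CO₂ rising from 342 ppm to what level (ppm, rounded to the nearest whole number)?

N₂O forcing: 0.120 × (√352 − √278) = 0.120 × (18.7617 − 16.6733) = 0.120 × 2.0884 = 0.25061 W/m².
Set 5.35 ln(C/342) = 0.25061: ln(C/342) = 0.25061/5.35 = 0.04684, so C = 342 × e^0.04684 = 342 × 1.04795 = 358.40 ppm.

C ≈ 358 ppm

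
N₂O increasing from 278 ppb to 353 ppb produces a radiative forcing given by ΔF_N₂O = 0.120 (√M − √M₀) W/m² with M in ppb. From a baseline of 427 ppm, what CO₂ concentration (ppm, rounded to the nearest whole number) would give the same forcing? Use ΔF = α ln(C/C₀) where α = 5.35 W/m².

C ≈ 448 ppm

N₂O forcing: 0.120 × (√353 − √278) = 0.120 × (18.7883 − 16.6733) = 0.120 × 2.1150 = 0.25380 W/m².
Set 5.35 ln(C/427) = 0.25380: ln(C/427) = 0.25380/5.35 = 0.04744, so C = 427 × e^0.04744 = 427 × 1.04858 = 447.74 ppm.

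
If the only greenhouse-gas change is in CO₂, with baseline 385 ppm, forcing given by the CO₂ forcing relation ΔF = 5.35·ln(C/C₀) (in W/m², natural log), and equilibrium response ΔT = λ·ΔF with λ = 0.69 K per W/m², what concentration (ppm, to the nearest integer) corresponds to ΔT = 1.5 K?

Required forcing: ΔF = ΔT/λ = 1.5/0.69 = 2.1739 W/m².
Then ln(C/385) = ΔF/5.35 = 2.1739/5.35 = 0.40634.
So C = 385 × e^0.40634 = 385 × 1.50131 = 578.00 ppm.

C ≈ 578 ppm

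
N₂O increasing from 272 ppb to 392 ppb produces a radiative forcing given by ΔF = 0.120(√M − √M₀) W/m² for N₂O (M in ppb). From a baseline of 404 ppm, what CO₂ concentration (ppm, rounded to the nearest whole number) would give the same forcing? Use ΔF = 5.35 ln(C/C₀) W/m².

N₂O forcing: 0.120 × (√392 − √272) = 0.120 × (19.7990 − 16.4924) = 0.120 × 3.3066 = 0.39679 W/m².
Set 5.35 ln(C/404) = 0.39679: ln(C/404) = 0.39679/5.35 = 0.07417, so C = 404 × e^0.07417 = 404 × 1.07699 = 435.10 ppm.

C ≈ 435 ppm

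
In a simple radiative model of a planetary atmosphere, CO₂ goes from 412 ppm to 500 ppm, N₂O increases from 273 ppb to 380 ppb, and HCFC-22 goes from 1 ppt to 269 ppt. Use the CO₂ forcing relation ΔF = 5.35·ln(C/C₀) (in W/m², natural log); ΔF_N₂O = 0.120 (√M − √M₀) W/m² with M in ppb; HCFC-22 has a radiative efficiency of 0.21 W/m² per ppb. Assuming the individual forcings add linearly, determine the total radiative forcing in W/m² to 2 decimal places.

ΔF = 1.45 W/m²

CO₂: 5.35 × ln(500/412) = 5.35 × ln(1.21359) = 5.35 × 0.19358 = 1.0357 W/m².
N₂O: 0.120 × (√380 − √273) = 0.120 × (19.4936 − 16.5227) = 0.120 × 2.9709 = 0.3565 W/m².
HCFC-22: Δ = 269 − 1 = 268 ppt = 0.268 ppb; ΔF = 0.21 × 0.268 = 0.0563 W/m².
Total ΔF = 1.0357 + 0.3565 + 0.0563 = 1.4485 W/m².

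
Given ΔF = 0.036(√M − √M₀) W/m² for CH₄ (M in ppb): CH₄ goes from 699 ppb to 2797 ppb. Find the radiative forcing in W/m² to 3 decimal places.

CH₄: 0.036 × (√2797 − √699) = 0.036 × (52.8867 − 26.4386) = 0.036 × 26.4481 = 0.9521 W/m².

ΔF = 0.952 W/m²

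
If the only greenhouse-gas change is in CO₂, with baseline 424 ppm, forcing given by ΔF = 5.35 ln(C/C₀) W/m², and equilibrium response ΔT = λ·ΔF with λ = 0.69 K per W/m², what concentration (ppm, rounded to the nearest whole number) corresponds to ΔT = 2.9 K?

Required forcing: ΔF = ΔT/λ = 2.9/0.69 = 4.2029 W/m².
Then ln(C/424) = ΔF/5.35 = 4.2029/5.35 = 0.78559.
So C = 424 × e^0.78559 = 424 × 2.19370 = 930.13 ppm.

C ≈ 930 ppm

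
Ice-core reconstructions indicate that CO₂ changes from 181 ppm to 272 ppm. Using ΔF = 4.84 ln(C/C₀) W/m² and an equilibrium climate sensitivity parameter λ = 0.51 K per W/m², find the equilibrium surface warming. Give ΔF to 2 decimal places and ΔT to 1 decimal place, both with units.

ΔF = 1.97 W/m²; ΔT = 1.0 K

CO₂: 4.84 × ln(272/181) = 4.84 × ln(1.50276) = 4.84 × 0.40730 = 1.9713 W/m².
ΔT = λ ΔF = 0.51 × 1.97 = 1.0047 K.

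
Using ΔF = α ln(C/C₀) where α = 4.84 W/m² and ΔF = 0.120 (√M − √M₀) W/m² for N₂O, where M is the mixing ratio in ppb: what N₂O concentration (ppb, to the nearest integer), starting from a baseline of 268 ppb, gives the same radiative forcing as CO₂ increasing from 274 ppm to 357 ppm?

M ≈ 731 ppb

CO₂ forcing: 4.84 × ln(357/274) = 4.84 × 0.264608 = 1.28070 W/m².
Set 0.120(√M − √268) = 1.28070: √M = 1.28070/0.120 + √268 = 10.6725 + 16.3707 = 27.0432.
M = (27.0432)² = 731.33 ppb.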